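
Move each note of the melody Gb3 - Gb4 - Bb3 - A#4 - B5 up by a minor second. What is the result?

Gb3: a second up reaches A, and 1 semitone makes it Abb3.
A minor second up from Gb4 gives Abb4.
Bb3: a second up reaches C, and 1 semitone makes it Cb4.
A#4: a second up reaches B, and 1 semitone makes it B4.
A minor second up from B5 gives C6.

Abb3 Abb4 Cb4 B4 C6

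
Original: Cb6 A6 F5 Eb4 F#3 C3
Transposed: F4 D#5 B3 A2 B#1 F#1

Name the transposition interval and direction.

down a diminished twelfth

Take the first pair: Cb6 → F4. C to F spans 12 letter names, so the interval is some kind of twelfth.
F4 to Cb6 is 18 semitones, which makes it a diminished twelfth; the second version is lower, so the direction is down.
Checking another pair — C3 → F#1 — gives the same interval.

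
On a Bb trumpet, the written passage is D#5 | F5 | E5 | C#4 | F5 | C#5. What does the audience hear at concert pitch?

C#5 Eb5 D5 B3 Eb5 B4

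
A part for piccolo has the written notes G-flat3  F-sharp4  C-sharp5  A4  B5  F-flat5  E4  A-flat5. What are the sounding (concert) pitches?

Gb4 F#5 C#6 A5 B6 Fb6 E5 Ab6

The piccolo sounds a perfect octave above written, so transpose each written note up a perfect octave.
Gb3 gives Gb4
F#4 gives F#5
C#5 gives C#6
A4 gives A5
B5 gives B6
Fb5 gives Fb6
E4 gives E5
Ab5 gives Ab6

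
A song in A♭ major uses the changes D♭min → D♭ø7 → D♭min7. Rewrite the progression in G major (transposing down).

A♭ major down to G major is a minor second; each chord root moves by that interval while the quality stays the same.
D♭min: root D♭ down a minor second → C, giving Cmin.
D♭ø7: root D♭ down a minor second → C, giving Cø7.
D♭min7: root D♭ down a minor second → C, giving Cmin7.

Cmin Cø7 Cmin7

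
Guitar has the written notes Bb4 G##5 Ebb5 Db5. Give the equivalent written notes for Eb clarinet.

G3 E##4 Cb4 Bb3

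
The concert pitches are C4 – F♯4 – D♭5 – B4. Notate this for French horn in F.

G4 C#5 Ab5 F#5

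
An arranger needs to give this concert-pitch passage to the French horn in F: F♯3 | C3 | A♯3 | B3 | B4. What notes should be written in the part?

C#4 G3 E#4 F#4 F#5

The French horn in F sounds a perfect fifth below written, so the written part must be a perfect fifth above concert — transpose each note up.
F#3 -> C#4
C3 -> G3
A#3 -> E#4
B3 -> F#4
B4 -> F#5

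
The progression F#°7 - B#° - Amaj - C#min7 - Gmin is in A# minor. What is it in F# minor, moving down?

D°7 G#° Fmaj Amin7 Ebmin

A# minor down to F# minor is a major third; each chord root moves by that interval while the quality stays the same.
F#°7: root F# down a major third → D, giving D°7.
B#°: root B# down a major third → G#, giving G#°.
Amaj: root A down a major third → F, giving Fmaj.
C#min7: root C# down a major third → A, giving Amin7.
Gmin: root G down a major third → Eb, giving Ebmin.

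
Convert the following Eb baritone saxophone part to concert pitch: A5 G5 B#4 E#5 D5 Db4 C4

The Eb baritone saxophone sounds a major thirteenth below written, so transpose each written note down a major thirteenth.
A5 becomes C4
G5 becomes Bb3
B#4 becomes D#3
E#5 becomes G#3
D5 becomes F3
Db4 becomes Fb2
C4 becomes Eb2

C4 Bb3 D#3 G#3 F3 Fb2 Eb2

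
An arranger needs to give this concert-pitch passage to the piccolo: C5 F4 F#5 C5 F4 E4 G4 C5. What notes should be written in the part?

The piccolo sounds a perfect octave above written, so the written part must be a perfect octave below concert — transpose each note down.
C5 gives C4
F4 gives F3
F#5 gives F#4
C5 gives C4
F4 gives F3
E4 gives E3
G4 gives G3
C5 gives C4

C4 F3 F#4 C4 F3 E3 G3 C4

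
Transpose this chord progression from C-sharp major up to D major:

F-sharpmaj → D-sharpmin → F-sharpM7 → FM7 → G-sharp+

Gmaj Emin GM7 GbM7 A+

C-sharp major up to D major is a minor second; each chord root moves by that interval while the quality stays the same.
F-sharpmaj: root F-sharp up a minor second → G, giving Gmaj.
D-sharpmin: root D-sharp up a minor second → E, giving Emin.
F-sharpM7: root F-sharp up a minor second → G, giving GM7.
FM7: root F up a minor second → Gb, giving GbM7.
G-sharp+: root G-sharp up a minor second → A, giving A+.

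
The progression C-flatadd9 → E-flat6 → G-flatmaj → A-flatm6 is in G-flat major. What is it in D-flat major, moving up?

G-flat major up to D-flat major is a perfect fifth; each chord root moves by that interval while the quality stays the same.
C-flatadd9: root C-flat up a perfect fifth → Gb, giving Gbadd9.
E-flat6: root E-flat up a perfect fifth → Bb, giving Bb6.
G-flatmaj: root G-flat up a perfect fifth → Db, giving Dbmaj.
A-flatm6: root A-flat up a perfect fifth → Eb, giving Ebm6.

Gbadd9 Bb6 Dbmaj Ebm6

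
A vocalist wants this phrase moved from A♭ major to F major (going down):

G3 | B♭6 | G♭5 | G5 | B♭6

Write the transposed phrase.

E3 G6 Eb5 E5 G6

A♭ major to F major down is a minor third, so every note moves down by that interval.
G3 -> E3
Bb6 -> G6
Gb5 -> Eb5
G5 -> E5
Bb6 -> G6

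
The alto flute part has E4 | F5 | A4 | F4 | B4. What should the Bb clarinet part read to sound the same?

First find concert pitch: the alto flute sounds a perfect fourth below written, so E4 F5 A4 F4 B4 sounds B3 C5 E4 C4 F#4.
Then write for Bb clarinet: it sounds a major second below written, so the part must be a major second above concert.
B3 → C#4
C5 → D5
E4 → F#4
C4 → D4
F#4 → G#4

C#4 D5 F#4 D4 G#4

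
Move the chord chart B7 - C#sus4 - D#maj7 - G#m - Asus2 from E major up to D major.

A7 Bsus4 C#maj7 F#m Gsus2

E major up to D major is a minor seventh; each chord root moves by that interval while the quality stays the same.
B7: root B up a minor seventh → A, giving A7.
C#sus4: root C# up a minor seventh → B, giving Bsus4.
D#maj7: root D# up a minor seventh → C#, giving C#maj7.
G#m: root G# up a minor seventh → F#, giving F#m.
Asus2: root A up a minor seventh → G, giving Gsus2.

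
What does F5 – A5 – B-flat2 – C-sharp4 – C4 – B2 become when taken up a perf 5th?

C6 E6 F3 G#4 G4 F#3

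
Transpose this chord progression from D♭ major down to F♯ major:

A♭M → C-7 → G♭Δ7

C#M E#-7 BΔ7

D♭ major down to F♯ major is a diminished sixth; each chord root moves by that interval while the quality stays the same.
A♭M: root A♭ down a diminished sixth → C#, giving C#M.
C-7: root C down a diminished sixth → E#, giving E#-7.
G♭Δ7: root G♭ down a diminished sixth → B, giving BΔ7.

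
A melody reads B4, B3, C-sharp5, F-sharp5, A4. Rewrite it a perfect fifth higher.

B4 → F#5
B3 → F#4
C#5 → G#5
F#5 → C#6
A4 → E5

F#5 F#4 G#5 C#6 E5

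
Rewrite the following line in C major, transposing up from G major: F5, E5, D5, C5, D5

Bb5 A5 G5 F5 G5

From G up to C is a perfect fourth; apply that to each pitch.
F5 -> Bb5
E5 -> A5
D5 -> G5
C5 -> F5
D5 -> G5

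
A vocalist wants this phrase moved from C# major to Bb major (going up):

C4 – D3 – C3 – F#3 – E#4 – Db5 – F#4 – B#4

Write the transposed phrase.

Bbb4 Cb4 Bbb3 Eb4 D5 Cbb6 Eb5 A5

C# major to Bb major up is a diminished seventh, so every note moves up by that interval.
C4 gives Bbb4
D3 gives Cb4
C3 gives Bbb3
F#3 gives Eb4
E#4 gives D5
Db5 gives Cbb6
F#4 gives Eb5
B#4 gives A5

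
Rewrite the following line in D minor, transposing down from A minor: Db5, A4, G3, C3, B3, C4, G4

Gb4 D4 C3 F2 E3 F3 C4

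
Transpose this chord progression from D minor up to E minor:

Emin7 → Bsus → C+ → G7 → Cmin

F#min7 C#sus D+ A7 Dmin

D minor up to E minor is a major second; each chord root moves by that interval while the quality stays the same.
Emin7: root E up a major second → F#, giving F#min7.
Bsus: root B up a major second → C#, giving C#sus.
C+: root C up a major second → D, giving D+.
G7: root G up a major second → A, giving A7.
Cmin: root C up a major second → D, giving Dmin.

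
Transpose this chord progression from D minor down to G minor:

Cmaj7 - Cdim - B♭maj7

Fmaj7 Fdim Ebmaj7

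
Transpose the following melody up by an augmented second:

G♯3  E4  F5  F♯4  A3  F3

A##3 F##4 G#5 G##4 B#3 G#3

An augmented second up from G#3 gives A##3.
E4 up an augmented second is F##4.
F5: a second up reaches G, and 3 semitones makes it G#5.
F#4: a second up reaches G, and 3 semitones makes it G##4.
An augmented second up from A3 gives B#3.
F3 up an augmented second is G#3.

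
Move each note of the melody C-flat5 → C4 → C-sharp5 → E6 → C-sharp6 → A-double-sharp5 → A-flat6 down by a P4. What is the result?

Gb4 G3 G#4 B5 G#5 E##5 Eb6

Cb5 -> Gb4
C4 -> G3
C#5 -> G#4
E6 -> B5
C#6 -> G#5
A##5 -> E##5
Ab6 -> Eb6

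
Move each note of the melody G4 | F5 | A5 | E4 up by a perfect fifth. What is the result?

D5 C6 E6 B4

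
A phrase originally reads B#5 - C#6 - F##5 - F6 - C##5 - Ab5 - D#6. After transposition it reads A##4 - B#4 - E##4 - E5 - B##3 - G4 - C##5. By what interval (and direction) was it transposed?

Take the first pair: B#5 → A##4. B to A spans 9 letter names, so the interval is some kind of ninth.
A##4 to B#5 is 13 semitones, which makes it a minor ninth; the second version is lower, so the direction is down.
Checking another pair — D#6 → C##5 — gives the same interval.

down a minor ninth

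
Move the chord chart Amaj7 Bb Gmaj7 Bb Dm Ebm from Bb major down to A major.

G#maj7 A F#maj7 A C#m Dm

Bb major down to A major is a minor second; each chord root moves by that interval while the quality stays the same.
Amaj7: root A down a minor second → G#, giving G#maj7.
Bb: root Bb down a minor second → A, giving A.
Gmaj7: root G down a minor second → F#, giving F#maj7.
Bb: root Bb down a minor second → A, giving A.
Dm: root D down a minor second → C#, giving C#m.
Ebm: root Eb down a minor second → D, giving Dm.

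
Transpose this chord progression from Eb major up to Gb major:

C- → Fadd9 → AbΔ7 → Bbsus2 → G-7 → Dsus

Eb- Abadd9 CbΔ7 Dbsus2 Bb-7 Fsus

Eb major up to Gb major is a minor third; each chord root moves by that interval while the quality stays the same.
C-: root C up a minor third → Eb, giving Eb-.
Fadd9: root F up a minor third → Ab, giving Abadd9.
AbΔ7: root Ab up a minor third → Cb, giving CbΔ7.
Bbsus2: root Bb up a minor third → Db, giving Dbsus2.
G-7: root G up a minor third → Bb, giving Bb-7.
Dsus: root D up a minor third → F, giving Fsus.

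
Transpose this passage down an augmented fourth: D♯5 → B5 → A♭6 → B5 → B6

An augmented fourth down from D#5 gives A4.
An augmented fourth down from B5 gives F5.
An augmented fourth down from Ab6 gives Ebb6.
An augmented fourth down from B5 gives F5.
B6: a fourth down reaches F, and 6 semitones makes it F6.

A4 F5 Ebb6 F5 F6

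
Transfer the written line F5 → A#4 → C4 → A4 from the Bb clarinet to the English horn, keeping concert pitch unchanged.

Bb5 D#5 F4 D5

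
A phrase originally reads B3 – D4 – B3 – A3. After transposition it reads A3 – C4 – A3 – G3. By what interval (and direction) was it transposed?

down a major second

Take the first pair: B3 → A3. B to A spans 2 letter names, so the interval is some kind of second.
A3 to B3 is 2 semitones, which makes it a major second; the second version is lower, so the direction is down.
Checking another pair — A3 → G3 — gives the same interval.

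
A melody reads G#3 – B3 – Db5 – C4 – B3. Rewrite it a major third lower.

E3 G3 Bbb4 Ab3 G3

G#3 gives E3
B3 gives G3
Db5 gives Bbb4
C4 gives Ab3
B3 gives G3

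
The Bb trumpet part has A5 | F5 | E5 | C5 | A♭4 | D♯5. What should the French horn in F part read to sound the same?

First find concert pitch: the Bb trumpet sounds a major second below written, so A5 F5 E5 C5 A♭4 D♯5 sounds G5 Eb5 D5 Bb4 Gb4 C#5.
Then write for French horn in F: it sounds a perfect fifth below written, so the part must be a perfect fifth above concert.
G5 → D6
Eb5 → Bb5
D5 → A5
Bb4 → F5
Gb4 → Db5
C#5 → G#5

D6 Bb5 A5 F5 Db5 G#5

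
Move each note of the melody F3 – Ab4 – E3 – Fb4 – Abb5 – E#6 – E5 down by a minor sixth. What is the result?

A2 C4 G#2 Ab3 Cb5 G##5 G#4

F3 down a minor sixth is A2.
Ab4: a sixth down reaches C, and 8 semitones makes it C4.
E3 down a minor sixth is G#2.
A minor sixth down from Fb4 gives Ab3.
Abb5: a sixth down reaches C, and 8 semitones makes it Cb5.
E#6: a sixth down reaches G, and 8 semitones makes it G##5.
E5 down a minor sixth is G#4.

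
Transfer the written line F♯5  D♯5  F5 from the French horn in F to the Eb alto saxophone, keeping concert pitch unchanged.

First find concert pitch: the French horn in F sounds a perfect fifth below written, so F♯5 D♯5 F5 sounds B4 G#4 Bb4.
Then write for Eb alto saxophone: it sounds a major sixth below written, so the part must be a major sixth above concert.
B4 → G#5
G#4 → E#5
Bb4 → G5

G#5 E#5 G5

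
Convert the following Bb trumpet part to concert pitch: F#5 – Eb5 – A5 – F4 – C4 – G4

E5 Db5 G5 Eb4 Bb3 F4

The Bb trumpet sounds a major second below written, so transpose each written note down a major second.
F#5 -> E5
Eb5 -> Db5
A5 -> G5
F4 -> Eb4
C4 -> Bb3
G4 -> F4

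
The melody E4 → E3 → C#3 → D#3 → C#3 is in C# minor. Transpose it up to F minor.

Ab4 Ab3 F3 G3 F3

C# minor to F minor up is a diminished fourth, so every note moves up by that interval.
E4 -> Ab4
E3 -> Ab3
C#3 -> F3
D#3 -> G3
C#3 -> F3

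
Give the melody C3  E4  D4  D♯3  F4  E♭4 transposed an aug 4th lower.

Gb2 Bb3 Ab3 A2 Cb4 Bbb3

C3: a fourth down reaches G, and 6 semitones makes it Gb2.
E4: a fourth down reaches B, and 6 semitones makes it Bb3.
D4 down an augmented fourth is Ab3.
An augmented fourth down from D#3 gives A2.
F4: a fourth down reaches C, and 6 semitones makes it Cb4.
Eb4 down an augmented fourth is Bbb3.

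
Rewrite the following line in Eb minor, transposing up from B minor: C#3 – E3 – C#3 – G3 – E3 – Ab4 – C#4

F3 Ab3 F3 Cb4 Ab3 Dbb5 F4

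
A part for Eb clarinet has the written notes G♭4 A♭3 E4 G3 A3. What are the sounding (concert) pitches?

Bbb4 Cb4 G4 Bb3 C4

Written C4 on the Eb clarinet sounds as Eb4, a minor third higher; apply that shift to every note.
Gb4 to Bbb4
Ab3 to Cb4
E4 to G4
G3 to Bb3
A3 to C4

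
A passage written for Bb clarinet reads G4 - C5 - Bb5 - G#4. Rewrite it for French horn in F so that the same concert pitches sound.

First find concert pitch: the Bb clarinet sounds a major second below written, so G4 C5 Bb5 G#4 sounds F4 Bb4 Ab5 F#4.
Then write for French horn in F: it sounds a perfect fifth below written, so the part must be a perfect fifth above concert.
F4 → C5
Bb4 → F5
Ab5 → Eb6
F#4 → C#5

C5 F5 Eb6 C#5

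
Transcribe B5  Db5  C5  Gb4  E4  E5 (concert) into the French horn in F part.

Written C4 sounds as F3 on the French horn in F, so concert pitches are written a perfect fifth up.
B5 gives F#6
Db5 gives Ab5
C5 gives G5
Gb4 gives Db5
E4 gives B4
E5 gives B5

F#6 Ab5 G5 Db5 B4 B5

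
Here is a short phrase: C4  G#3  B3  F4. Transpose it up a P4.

C4 becomes F4
G#3 becomes C#4
B3 becomes E4
F4 becomes Bb4

F4 C#4 E4 Bb4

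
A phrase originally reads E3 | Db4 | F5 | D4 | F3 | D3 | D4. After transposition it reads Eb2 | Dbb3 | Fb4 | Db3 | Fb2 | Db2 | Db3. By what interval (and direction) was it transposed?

down an augmented octave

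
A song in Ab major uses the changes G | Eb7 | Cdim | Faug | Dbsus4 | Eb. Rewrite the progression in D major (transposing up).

Ab major up to D major is an augmented fourth; each chord root moves by that interval while the quality stays the same.
G: root G up an augmented fourth → C#, giving C#.
Eb7: root Eb up an augmented fourth → A, giving A7.
Cdim: root C up an augmented fourth → F#, giving F#dim.
Faug: root F up an augmented fourth → B, giving Baug.
Dbsus4: root Db up an augmented fourth → G, giving Gsus4.
Eb: root Eb up an augmented fourth → A, giving A.

C# A7 F#dim Baug Gsus4 A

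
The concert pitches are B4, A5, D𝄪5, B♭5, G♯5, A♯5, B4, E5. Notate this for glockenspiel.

B2 A3 D##3 Bb3 G#3 A#3 B2 E3

The glockenspiel sounds a perfect fifteenth above written, so the written part must be a perfect fifteenth below concert — transpose each note down.
B4 -> B2
A5 -> A3
D##5 -> D##3
Bb5 -> Bb3
G#5 -> G#3
A#5 -> A#3
B4 -> B2
E5 -> E3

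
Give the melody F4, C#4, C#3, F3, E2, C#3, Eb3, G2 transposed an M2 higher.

G4 D#4 D#3 G3 F#2 D#3 F3 A2

F4 gives G4
C#4 gives D#4
C#3 gives D#3
F3 gives G3
E2 gives F#2
C#3 gives D#3
Eb3 gives F3
G2 gives A2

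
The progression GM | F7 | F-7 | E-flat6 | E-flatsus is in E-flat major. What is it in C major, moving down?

E-flat major down to C major is a minor third; each chord root moves by that interval while the quality stays the same.
GM: root G down a minor third → E, giving EM.
F7: root F down a minor third → D, giving D7.
F-7: root F down a minor third → D, giving D-7.
E-flat6: root E-flat down a minor third → C, giving C6.
E-flatsus: root E-flat down a minor third → C, giving Csus.

EM D7 D-7 C6 Csus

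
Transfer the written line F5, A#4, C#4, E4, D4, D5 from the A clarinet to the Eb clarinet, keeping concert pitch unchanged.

B4 D##4 F##3 A#3 G#3 G#4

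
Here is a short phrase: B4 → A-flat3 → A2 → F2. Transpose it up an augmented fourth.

B4 -> E#5
Ab3 -> D4
A2 -> D#3
F2 -> B2

E#5 D4 D#3 B2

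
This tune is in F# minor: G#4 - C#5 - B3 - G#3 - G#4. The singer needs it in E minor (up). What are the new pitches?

F#5 B5 A4 F#4 F#5

From F# up to E is a minor seventh; apply that to each pitch.
G#4 -> F#5
C#5 -> B5
B3 -> A4
G#3 -> F#4
G#4 -> F#5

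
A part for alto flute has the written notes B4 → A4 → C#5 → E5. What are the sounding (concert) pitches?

F#4 E4 G#4 B4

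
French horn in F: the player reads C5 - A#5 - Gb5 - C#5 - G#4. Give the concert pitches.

F4 D#5 Cb5 F#4 C#4

The French horn in F sounds a perfect fifth below written, so transpose each written note down a perfect fifth.
C5 -> F4
A#5 -> D#5
Gb5 -> Cb5
C#5 -> F#4
G#4 -> C#4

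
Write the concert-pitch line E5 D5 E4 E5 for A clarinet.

G5 F5 G4 G5

The A clarinet sounds a minor third below written, so the written part must be a minor third above concert — transpose each note up.
E5 becomes G5
D5 becomes F5
E4 becomes G4
E5 becomes G5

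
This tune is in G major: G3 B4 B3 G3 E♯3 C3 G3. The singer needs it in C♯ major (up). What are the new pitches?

G major to C♯ major up is an augmented fourth, so every note moves up by that interval.
G3 → C#4
B4 → E#5
B3 → E#4
G3 → C#4
E#3 → A##3
C3 → F#3
G3 → C#4

C#4 E#5 E#4 C#4 A##3 F#3 C#4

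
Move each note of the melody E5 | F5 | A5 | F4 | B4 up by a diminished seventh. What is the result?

Db6 Ebb6 Gb6 Ebb5 Ab5

E5 to Db6
F5 to Ebb6
A5 to Gb6
F4 to Ebb5
B4 to Ab5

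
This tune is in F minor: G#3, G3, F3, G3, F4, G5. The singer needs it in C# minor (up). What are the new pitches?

D##4 D#4 C#4 D#4 C#5 D#6

F minor to C# minor up is an augmented fifth, so every note moves up by that interval.
G#3 to D##4
G3 to D#4
F3 to C#4
G3 to D#4
F4 to C#5
G5 to D#6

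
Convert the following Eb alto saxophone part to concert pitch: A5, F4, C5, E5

The Eb alto saxophone sounds a major sixth below written, so transpose each written note down a major sixth.
A5 gives C5
F4 gives Ab3
C5 gives Eb4
E5 gives G4

C5 Ab3 Eb4 G4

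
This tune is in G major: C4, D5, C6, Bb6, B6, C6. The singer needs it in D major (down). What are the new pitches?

G3 A4 G5 F6 F#6 G5

From G down to D is a perfect fourth; apply that to each pitch.
C4 → G3
D5 → A4
C6 → G5
Bb6 → F6
B6 → F#6
C6 → G5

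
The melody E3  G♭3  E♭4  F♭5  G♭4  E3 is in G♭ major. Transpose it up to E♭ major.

From G♭ up to E♭ is a major sixth; apply that to each pitch.
E3 to C#4
Gb3 to Eb4
Eb4 to C5
Fb5 to Db6
Gb4 to Eb5
E3 to C#4

C#4 Eb4 C5 Db6 Eb5 C#4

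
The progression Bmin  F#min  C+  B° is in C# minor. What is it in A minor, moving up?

C# minor up to A minor is a minor sixth; each chord root moves by that interval while the quality stays the same.
Bmin: root B up a minor sixth → G, giving Gmin.
F#min: root F# up a minor sixth → D, giving Dmin.
C+: root C up a minor sixth → Ab, giving Ab+.
B°: root B up a minor sixth → G, giving G°.

Gmin Dmin Ab+ G°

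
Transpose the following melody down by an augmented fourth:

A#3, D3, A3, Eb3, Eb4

A#3: a fourth down reaches E, and 6 semitones makes it E3.
An augmented fourth down from D3 gives Ab2.
An augmented fourth down from A3 gives Eb3.
An augmented fourth down from Eb3 gives Bbb2.
Eb4 down an augmented fourth is Bbb3.

E3 Ab2 Eb3 Bbb2 Bbb3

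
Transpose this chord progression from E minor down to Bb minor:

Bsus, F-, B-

E minor down to Bb minor is an augmented fourth; each chord root moves by that interval while the quality stays the same.
Bsus: root B down an augmented fourth → F, giving Fsus.
F-: root F down an augmented fourth → Cb, giving Cb-.
B-: root B down an augmented fourth → F, giving F-.

Fsus Cb- F-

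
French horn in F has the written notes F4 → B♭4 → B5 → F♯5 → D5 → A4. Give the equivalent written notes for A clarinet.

First find concert pitch: the French horn in F sounds a perfect fifth below written, so F4 B♭4 B5 F♯5 D5 A4 sounds Bb3 Eb4 E5 B4 G4 D4.
Then write for A clarinet: it sounds a minor third below written, so the part must be a minor third above concert.
Bb3 → Db4
Eb4 → Gb4
E5 → G5
B4 → D5
G4 → Bb4
D4 → F4

Db4 Gb4 G5 D5 Bb4 F4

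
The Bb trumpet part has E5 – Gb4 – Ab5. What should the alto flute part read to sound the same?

First find concert pitch: the Bb trumpet sounds a major second below written, so E5 Gb4 Ab5 sounds D5 Fb4 Gb5.
Then write for alto flute: it sounds a perfect fourth below written, so the part must be a perfect fourth above concert.
D5 → G5
Fb4 → Bbb4
Gb5 → Cb6

G5 Bbb4 Cb6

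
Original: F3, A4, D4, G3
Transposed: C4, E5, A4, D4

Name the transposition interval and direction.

From F3 to C4 is 5 letter names — a fifth of some quality.
F3 to C4 is 7 semitones, which makes it a perfect fifth; the second version is higher, so the direction is up.
Checking another pair — G3 → D4 — gives the same interval.

up a perfect fifth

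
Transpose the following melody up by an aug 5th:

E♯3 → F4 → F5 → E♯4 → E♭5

B##3 C#5 C#6 B##4 B5

E#3: a fifth up reaches B, and 8 semitones makes it B##3.
F4: a fifth up reaches C, and 8 semitones makes it C#5.
F5: a fifth up reaches C, and 8 semitones makes it C#6.
E#4 up an augmented fifth is B##4.
An augmented fifth up from Eb5 gives B5.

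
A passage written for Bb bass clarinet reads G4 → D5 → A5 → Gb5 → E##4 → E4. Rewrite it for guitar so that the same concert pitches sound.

First find concert pitch: the Bb bass clarinet sounds a major ninth below written, so G4 D5 A5 Gb5 E##4 E4 sounds F3 C4 G4 Fb4 D##3 D3.
Then write for guitar: it sounds a perfect octave below written, so the part must be a perfect octave above concert.
F3 → F4
C4 → C5
G4 → G5
Fb4 → Fb5
D##3 → D##4
D3 → D4

F4 C5 G5 Fb5 D##4 D4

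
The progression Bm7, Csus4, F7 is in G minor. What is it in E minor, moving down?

G minor down to E minor is a minor third; each chord root moves by that interval while the quality stays the same.
Bm7: root B down a minor third → G#, giving G#m7.
Csus4: root C down a minor third → A, giving Asus4.
F7: root F down a minor third → D, giving D7.

G#m7 Asus4 D7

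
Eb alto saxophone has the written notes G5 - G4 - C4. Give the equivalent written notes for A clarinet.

Db5 Db4 Gb3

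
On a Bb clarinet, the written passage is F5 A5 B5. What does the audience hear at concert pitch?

The Bb clarinet sounds a major second below written, so transpose each written note down a major second.
F5 gives Eb5
A5 gives G5
B5 gives A5

Eb5 G5 A5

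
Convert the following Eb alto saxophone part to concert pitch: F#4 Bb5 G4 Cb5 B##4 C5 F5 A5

A3 Db5 Bb3 Ebb4 D##4 Eb4 Ab4 C5

Written C4 on the Eb alto saxophone sounds as Eb3, a major sixth lower; apply that shift to every note.
F#4 to A3
Bb5 to Db5
G4 to Bb3
Cb5 to Ebb4
B##4 to D##4
C5 to Eb4
F5 to Ab4
A5 to C5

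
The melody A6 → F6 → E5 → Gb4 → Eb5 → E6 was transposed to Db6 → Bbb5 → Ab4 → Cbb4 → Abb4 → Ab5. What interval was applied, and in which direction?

Take the first pair: A6 → Db6. A to D spans 5 letter names, so the interval is some kind of fifth.
Db6 to A6 is 8 semitones, which makes it an augmented fifth; the second version is lower, so the direction is down.
Checking another pair — E6 → Ab5 — gives the same interval.

down an augmented fifth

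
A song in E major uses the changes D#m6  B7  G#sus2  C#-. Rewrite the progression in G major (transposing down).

F#m6 D7 Bsus2 E-

E major down to G major is a major sixth; each chord root moves by that interval while the quality stays the same.
D#m6: root D# down a major sixth → F#, giving F#m6.
B7: root B down a major sixth → D, giving D7.
G#sus2: root G# down a major sixth → B, giving Bsus2.
C#-: root C# down a major sixth → E, giving E-.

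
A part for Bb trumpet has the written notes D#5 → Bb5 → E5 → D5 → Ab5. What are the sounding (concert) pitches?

Written C4 on the Bb trumpet sounds as Bb3, a major second lower; apply that shift to every note.
D#5 -> C#5
Bb5 -> Ab5
E5 -> D5
D5 -> C5
Ab5 -> Gb5

C#5 Ab5 D5 C5 Gb5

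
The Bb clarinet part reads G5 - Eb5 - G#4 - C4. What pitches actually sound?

F5 Db5 F#4 Bb3

Written C4 on the Bb clarinet sounds as Bb3, a major second lower; apply that shift to every note.
G5 to F5
Eb5 to Db5
G#4 to F#4
C4 to Bb3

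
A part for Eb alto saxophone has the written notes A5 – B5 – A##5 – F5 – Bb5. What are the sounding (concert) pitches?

The Eb alto saxophone sounds a major sixth below written, so transpose each written note down a major sixth.
A5 becomes C5
B5 becomes D5
A##5 becomes C##5
F5 becomes Ab4
Bb5 becomes Db5

C5 D5 C##5 Ab4 Db5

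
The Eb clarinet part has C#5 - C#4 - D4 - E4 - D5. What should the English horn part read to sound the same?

B5 B4 C5 D5 C6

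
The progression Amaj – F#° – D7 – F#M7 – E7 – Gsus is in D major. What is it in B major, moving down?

D major down to B major is a minor third; each chord root moves by that interval while the quality stays the same.
Amaj: root A down a minor third → F#, giving F#maj.
F#°: root F# down a minor third → D#, giving D#°.
D7: root D down a minor third → B, giving B7.
F#M7: root F# down a minor third → D#, giving D#M7.
E7: root E down a minor third → C#, giving C#7.
Gsus: root G down a minor third → E, giving Esus.

F#maj D#° B7 D#M7 C#7 Esus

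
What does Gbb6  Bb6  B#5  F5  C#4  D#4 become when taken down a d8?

Gb5 B5 B##4 F#4 C##3 D##3

Gbb6 → Gb5
Bb6 → B5
B#5 → B##4
F5 → F#4
C#4 → C##3
D#4 → D##3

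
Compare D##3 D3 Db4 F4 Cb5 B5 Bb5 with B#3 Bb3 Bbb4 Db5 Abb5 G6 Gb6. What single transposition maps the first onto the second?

up a minor sixth

From D##3 to B#3 is 6 letter names — a sixth of some quality.
D##3 to B#3 is 8 semitones, which makes it a minor sixth; the second version is higher, so the direction is up.
Checking another pair — Bb5 → Gb6 — gives the same interval.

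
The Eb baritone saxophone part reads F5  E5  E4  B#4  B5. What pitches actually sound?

Ab3 G3 G2 D#3 D4

Written C4 on the Eb baritone saxophone sounds as Eb2, a major thirteenth lower; apply that shift to every note.
F5 becomes Ab3
E5 becomes G3
E4 becomes G2
B#4 becomes D#3
B5 becomes D4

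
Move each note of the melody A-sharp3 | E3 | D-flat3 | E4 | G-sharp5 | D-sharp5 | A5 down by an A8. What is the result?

A2 Eb2 Dbb2 Eb3 G4 D4 Ab4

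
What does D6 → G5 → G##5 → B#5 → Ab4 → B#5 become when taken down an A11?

Ab4 Db4 D#4 F#4 Ebb3 F#4

D6 becomes Ab4
G5 becomes Db4
G##5 becomes D#4
B#5 becomes F#4
Ab4 becomes Ebb3
B#5 becomes F#4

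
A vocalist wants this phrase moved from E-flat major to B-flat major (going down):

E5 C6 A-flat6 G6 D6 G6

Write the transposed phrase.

From E-flat down to B-flat is a perfect fourth; apply that to each pitch.
E5 → B4
C6 → G5
Ab6 → Eb6
G6 → D6
D6 → A5
G6 → D6

B4 G5 Eb6 D6 A5 D6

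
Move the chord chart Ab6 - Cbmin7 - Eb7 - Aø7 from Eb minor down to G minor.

C6 Ebmin7 G7 C#ø7

Eb minor down to G minor is a minor sixth; each chord root moves by that interval while the quality stays the same.
Ab6: root Ab down a minor sixth → C, giving C6.
Cbmin7: root Cb down a minor sixth → Eb, giving Ebmin7.
Eb7: root Eb down a minor sixth → G, giving G7.
Aø7: root A down a minor sixth → C#, giving C#ø7.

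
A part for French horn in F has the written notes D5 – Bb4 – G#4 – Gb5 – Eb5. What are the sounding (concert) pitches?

The French horn in F sounds a perfect fifth below written, so transpose each written note down a perfect fifth.
D5 -> G4
Bb4 -> Eb4
G#4 -> C#4
Gb5 -> Cb5
Eb5 -> Ab4

G4 Eb4 C#4 Cb5 Ab4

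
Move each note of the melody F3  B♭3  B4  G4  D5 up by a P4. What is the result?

F3: a fourth up reaches B, and 5 semitones makes it Bb3.
A perfect fourth up from Bb3 gives Eb4.
A perfect fourth up from B4 gives E5.
A perfect fourth up from G4 gives C5.
D5: a fourth up reaches G, and 5 semitones makes it G5.

Bb3 Eb4 E5 C5 G5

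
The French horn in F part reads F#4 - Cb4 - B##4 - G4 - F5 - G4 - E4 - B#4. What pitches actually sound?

B3 Fb3 E##4 C4 Bb4 C4 A3 E#4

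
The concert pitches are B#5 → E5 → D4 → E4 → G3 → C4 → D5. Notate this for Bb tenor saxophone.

C##7 F#6 E5 F#5 A4 D5 E6

The Bb tenor saxophone sounds a major ninth below written, so the written part must be a major ninth above concert — transpose each note up.
B#5 gives C##7
E5 gives F#6
D4 gives E5
E4 gives F#5
G3 gives A4
C4 gives D5
D5 gives E6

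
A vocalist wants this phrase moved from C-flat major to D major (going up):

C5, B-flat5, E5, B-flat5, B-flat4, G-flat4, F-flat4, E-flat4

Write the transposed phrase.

C-flat major to D major up is an augmented second, so every note moves up by that interval.
C5 gives D#5
Bb5 gives C#6
E5 gives F##5
Bb5 gives C#6
Bb4 gives C#5
Gb4 gives A4
Fb4 gives G4
Eb4 gives F#4

D#5 C#6 F##5 C#6 C#5 A4 G4 F#4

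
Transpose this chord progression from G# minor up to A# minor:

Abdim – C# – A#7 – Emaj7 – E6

Bbdim D# B#7 F#maj7 F#6

G# minor up to A# minor is a major second; each chord root moves by that interval while the quality stays the same.
Abdim: root Ab up a major second → Bb, giving Bbdim.
C#: root C# up a major second → D#, giving D#.
A#7: root A# up a major second → B#, giving B#7.
Emaj7: root E up a major second → F#, giving F#maj7.
E6: root E up a major second → F#, giving F#6.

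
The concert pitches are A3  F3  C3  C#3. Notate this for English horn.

E4 C4 G3 G#3

The English horn sounds a perfect fifth below written, so the written part must be a perfect fifth above concert — transpose each note up.
A3 gives E4
F3 gives C4
C3 gives G3
C#3 gives G#3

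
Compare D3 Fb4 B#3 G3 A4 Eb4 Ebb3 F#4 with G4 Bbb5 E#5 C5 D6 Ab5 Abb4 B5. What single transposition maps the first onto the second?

up a perfect eleventh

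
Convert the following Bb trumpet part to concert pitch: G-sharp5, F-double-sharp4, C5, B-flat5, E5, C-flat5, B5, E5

The Bb trumpet sounds a major second below written, so transpose each written note down a major second.
G#5 -> F#5
F##4 -> E#4
C5 -> Bb4
Bb5 -> Ab5
E5 -> D5
Cb5 -> Bbb4
B5 -> A5
E5 -> D5

F#5 E#4 Bb4 Ab5 D5 Bbb4 A5 D5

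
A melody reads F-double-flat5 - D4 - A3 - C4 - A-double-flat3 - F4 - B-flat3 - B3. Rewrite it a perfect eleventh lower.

Cbb4 A2 E2 G2 Ebb2 C3 F2 F#2

Fbb5: an eleventh down reaches C, and 17 semitones makes it Cbb4.
A perfect eleventh down from D4 gives A2.
A perfect eleventh down from A3 gives E2.
C4 down a perfect eleventh is G2.
Abb3 down a perfect eleventh is Ebb2.
F4 down a perfect eleventh is C3.
Bb3: an eleventh down reaches F, and 17 semitones makes it F2.
B3 down a perfect eleventh is F#2.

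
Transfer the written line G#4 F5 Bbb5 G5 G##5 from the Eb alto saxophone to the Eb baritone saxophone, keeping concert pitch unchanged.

G#5 F6 Bbb6 G6 G##6

First find concert pitch: the Eb alto saxophone sounds a major sixth below written, so G#4 F5 Bbb5 G5 G##5 sounds B3 Ab4 Dbb5 Bb4 B#4.
Then write for Eb baritone saxophone: it sounds a major thirteenth below written, so the part must be a major thirteenth above concert.
B3 → G#5
Ab4 → F6
Dbb5 → Bbb6
Bb4 → G6
B#4 → G##6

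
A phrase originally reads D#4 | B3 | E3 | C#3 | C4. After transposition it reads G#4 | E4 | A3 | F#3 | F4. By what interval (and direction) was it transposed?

Take the first pair: D#4 → G#4. D to G spans 4 letter names, so the interval is some kind of fourth.
D#4 to G#4 is 5 semitones, which makes it a perfect fourth; the second version is higher, so the direction is up.
Checking another pair — C4 → F4 — gives the same interval.

up a perfect fourth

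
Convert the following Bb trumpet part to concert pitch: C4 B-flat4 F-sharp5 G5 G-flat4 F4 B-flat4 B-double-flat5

Bb3 Ab4 E5 F5 Fb4 Eb4 Ab4 Abb5

The Bb trumpet sounds a major second below written, so transpose each written note down a major second.
C4 -> Bb3
Bb4 -> Ab4
F#5 -> E5
G5 -> F5
Gb4 -> Fb4
F4 -> Eb4
Bb4 -> Ab4
Bbb5 -> Abb5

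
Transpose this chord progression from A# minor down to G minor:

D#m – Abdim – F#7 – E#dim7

Cm Gbbdim Eb7 Ddim7

A# minor down to G minor is an augmented second; each chord root moves by that interval while the quality stays the same.
D#m: root D# down an augmented second → C, giving Cm.
Abdim: root Ab down an augmented second → Gbb, giving Gbbdim.
F#7: root F# down an augmented second → Eb, giving Eb7.
E#dim7: root E# down an augmented second → D, giving Ddim7.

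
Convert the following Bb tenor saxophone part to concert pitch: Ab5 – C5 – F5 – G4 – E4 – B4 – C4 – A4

The Bb tenor saxophone sounds a major ninth below written, so transpose each written note down a major ninth.
Ab5 -> Gb4
C5 -> Bb3
F5 -> Eb4
G4 -> F3
E4 -> D3
B4 -> A3
C4 -> Bb2
A4 -> G3

Gb4 Bb3 Eb4 F3 D3 A3 Bb2 G3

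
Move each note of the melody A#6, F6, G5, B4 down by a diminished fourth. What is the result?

E##6 C#6 D#5 F##4

A diminished fourth down from A#6 gives E##6.
F6: a fourth down reaches C, and 4 semitones makes it C#6.
G5 down a diminished fourth is D#5.
B4: a fourth down reaches F, and 4 semitones makes it F##4.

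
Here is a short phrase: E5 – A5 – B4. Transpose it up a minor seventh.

A minor seventh up from E5 gives D6.
A5 up a minor seventh is G6.
A minor seventh up from B4 gives A5.

D6 G6 A5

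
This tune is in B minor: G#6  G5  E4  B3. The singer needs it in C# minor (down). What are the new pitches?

A#5 A4 F#3 C#3

From B down to C# is a minor seventh; apply that to each pitch.
G#6 → A#5
G5 → A4
E4 → F#3
B3 → C#3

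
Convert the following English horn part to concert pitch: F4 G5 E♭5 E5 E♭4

Written C4 on the English horn sounds as F3, a perfect fifth lower; apply that shift to every note.
F4 to Bb3
G5 to C5
Eb5 to Ab4
E5 to A4
Eb4 to Ab3

Bb3 C5 Ab4 A4 Ab3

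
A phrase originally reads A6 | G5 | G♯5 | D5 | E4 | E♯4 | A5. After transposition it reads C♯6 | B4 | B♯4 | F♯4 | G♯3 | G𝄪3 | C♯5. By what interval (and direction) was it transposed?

From A6 to C#6 is 6 letter names — a sixth of some quality.
C#6 to A6 is 8 semitones, which makes it a minor sixth; the second version is lower, so the direction is down.
Checking another pair — A5 → C#5 — gives the same interval.

down a minor sixth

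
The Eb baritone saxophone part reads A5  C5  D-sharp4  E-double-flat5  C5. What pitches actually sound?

Written C4 on the Eb baritone saxophone sounds as Eb2, a major thirteenth lower; apply that shift to every note.
A5 gives C4
C5 gives Eb3
D#4 gives F#2
Ebb5 gives Gbb3
C5 gives Eb3

C4 Eb3 F#2 Gbb3 Eb3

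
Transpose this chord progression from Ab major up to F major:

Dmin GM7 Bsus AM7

Ab major up to F major is a major sixth; each chord root moves by that interval while the quality stays the same.
Dmin: root D up a major sixth → B, giving Bmin.
GM7: root G up a major sixth → E, giving EM7.
Bsus: root B up a major sixth → G#, giving G#sus.
AM7: root A up a major sixth → F#, giving F#M7.

Bmin EM7 G#sus F#M7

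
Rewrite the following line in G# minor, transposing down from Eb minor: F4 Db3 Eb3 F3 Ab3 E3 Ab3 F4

A#3 F#2 G#2 A#2 C#3 G##2 C#3 A#3

Eb minor to G# minor down is a diminished sixth, so every note moves down by that interval.
F4 to A#3
Db3 to F#2
Eb3 to G#2
F3 to A#2
Ab3 to C#3
E3 to G##2
Ab3 to C#3
F4 to A#3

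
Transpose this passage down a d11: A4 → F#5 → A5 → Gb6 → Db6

E#3 C##4 E#4 D5 A4

A4 down a diminished eleventh is E#3.
A diminished eleventh down from F#5 gives C##4.
A5: an eleventh down reaches E, and 16 semitones makes it E#4.
Gb6 down a diminished eleventh is D5.
Db6: an eleventh down reaches A, and 16 semitones makes it A4.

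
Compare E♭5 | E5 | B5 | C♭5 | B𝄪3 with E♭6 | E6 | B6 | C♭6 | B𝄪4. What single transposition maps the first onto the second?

From Eb5 to Eb6 is 8 letter names — an octave of some quality.
Eb5 to Eb6 is 12 semitones, which makes it a perfect octave; the second version is higher, so the direction is up.
Checking another pair — B##3 → B##4 — gives the same interval.

up a perfect octave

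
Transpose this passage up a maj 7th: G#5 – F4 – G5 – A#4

F##6 E5 F#6 G##5

G#5: a seventh up reaches F, and 11 semitones makes it F##6.
A major seventh up from F4 gives E5.
G5: a seventh up reaches F, and 11 semitones makes it F#6.
A#4 up a major seventh is G##5.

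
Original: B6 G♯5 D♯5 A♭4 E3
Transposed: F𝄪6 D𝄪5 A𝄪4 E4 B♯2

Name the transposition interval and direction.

From B6 to F##6 is 4 letter names — a fourth of some quality.
F##6 to B6 is 4 semitones, which makes it a diminished fourth; the second version is lower, so the direction is down.
Checking another pair — E3 → B#2 — gives the same interval.

down a diminished fourth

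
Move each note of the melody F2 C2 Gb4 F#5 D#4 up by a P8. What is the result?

F3 C3 Gb5 F#6 D#5

F2 → F3
C2 → C3
Gb4 → Gb5
F#5 → F#6
D#4 → D#5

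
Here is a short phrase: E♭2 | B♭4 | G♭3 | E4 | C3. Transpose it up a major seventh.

Eb2 up a major seventh is D3.
A major seventh up from Bb4 gives A5.
Gb3 up a major seventh is F4.
E4: a seventh up reaches D, and 11 semitones makes it D#5.
A major seventh up from C3 gives B3.

D3 A5 F4 D#5 B3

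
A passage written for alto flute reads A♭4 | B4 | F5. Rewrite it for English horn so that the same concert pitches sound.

Bb4 C#5 G5

First find concert pitch: the alto flute sounds a perfect fourth below written, so A♭4 B4 F5 sounds Eb4 F#4 C5.
Then write for English horn: it sounds a perfect fifth below written, so the part must be a perfect fifth above concert.
Eb4 → Bb4
F#4 → C#5
C5 → G5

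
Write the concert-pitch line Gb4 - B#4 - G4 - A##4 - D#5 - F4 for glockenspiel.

Gb2 B#2 G2 A##2 D#3 F2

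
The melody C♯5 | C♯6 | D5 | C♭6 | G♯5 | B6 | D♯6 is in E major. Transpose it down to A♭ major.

E major to A♭ major down is an augmented fifth, so every note moves down by that interval.
C#5 becomes F4
C#6 becomes F5
D5 becomes Gb4
Cb6 becomes Fbb5
G#5 becomes C5
B6 becomes Eb6
D#6 becomes G5

F4 F5 Gb4 Fbb5 C5 Eb6 G5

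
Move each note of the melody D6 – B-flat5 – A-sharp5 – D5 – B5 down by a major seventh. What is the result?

A major seventh down from D6 gives Eb5.
Bb5: a seventh down reaches C, and 11 semitones makes it Cb5.
A#5: a seventh down reaches B, and 11 semitones makes it B4.
D5: a seventh down reaches E, and 11 semitones makes it Eb4.
A major seventh down from B5 gives C5.

Eb5 Cb5 B4 Eb4 C5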